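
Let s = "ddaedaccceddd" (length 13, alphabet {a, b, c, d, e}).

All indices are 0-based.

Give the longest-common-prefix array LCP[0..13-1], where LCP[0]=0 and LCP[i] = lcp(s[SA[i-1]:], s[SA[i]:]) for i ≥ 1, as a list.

sorted suffixes:
  #0 SA[0]=5  'accceddd'
  #1 SA[1]=2  'aedaccceddd'
  #2 SA[2]=6  'ccceddd'
  #3 SA[3]=7  'cceddd'
  #4 SA[4]=8  'ceddd'
  #5 SA[5]=12  'd'
  #6 SA[6]=4  'daccceddd'
  #7 SA[7]=1  'daedaccceddd'
  #8 SA[8]=11  'dd'
  #9 SA[9]=0  'ddaedaccceddd'
  #10 SA[10]=10  'ddd'
  #11 SA[11]=3  'edaccceddd'
  #12 SA[12]=9  'eddd'

SA = [5, 2, 6, 7, 8, 12, 4, 1, 11, 0, 10, 3, 9]
rank  pair      lcp
   1  s[5:],s[2:]  1  'a'
   2  s[2:],s[6:]  0  ''
   3  s[6:],s[7:]  2  'cc'
   4  s[7:],s[8:]  1  'c'
   5  s[8:],s[12:]  0  ''
   6  s[12:],s[4:]  1  'd'
   7  s[4:],s[1:]  2  'da'
   8  s[1:],s[11:]  1  'd'
   9  s[11:],s[0:]  2  'dd'
  10  s[0:],s[10:]  2  'dd'
  11  s[10:],s[3:]  0  ''
  12  s[3:],s[9:]  2  'ed'

[0, 1, 0, 2, 1, 0, 1, 2, 1, 2, 2, 0, 2]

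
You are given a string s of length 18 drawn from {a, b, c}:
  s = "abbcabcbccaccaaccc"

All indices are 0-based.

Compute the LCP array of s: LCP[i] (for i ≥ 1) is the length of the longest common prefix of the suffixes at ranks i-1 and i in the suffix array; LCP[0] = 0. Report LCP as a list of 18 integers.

rank→(start, suffix):
  0 → (13, 'aaccc')
  1 → (0, 'abbcabcbccaccaaccc')
  2 → (4, 'abcbccaccaaccc')
  3 → (10, 'accaaccc')
  4 → (14, 'accc')
  5 → (1, 'bbcabcbccaccaaccc')
  6 → (2, 'bcabcbccaccaaccc')
  7 → (5, 'bcbccaccaaccc')
  8 → (7, 'bccaccaaccc')
  9 → (17, 'c')
  10 → (12, 'caaccc')
  11 → (3, 'cabcbccaccaaccc')
  12 → (9, 'caccaaccc')
  13 → (6, 'cbccaccaaccc')
  14 → (16, 'cc')
  15 → (11, 'ccaaccc')
  16 → (8, 'ccaccaaccc')
  17 → (15, 'ccc')

SA = [13, 0, 4, 10, 14, 1, 2, 5, 7, 17, 12, 3, 9, 6, 16, 11, 8, 15]
rank  pair      lcp
   1  s[13:],s[0:]  1  'a'
   2  s[0:],s[4:]  2  'ab'
   3  s[4:],s[10:]  1  'a'
   4  s[10:],s[14:]  3  'acc'
   5  s[14:],s[1:]  0  ''
   6  s[1:],s[2:]  1  'b'
   7  s[2:],s[5:]  2  'bc'
   8  s[5:],s[7:]  2  'bc'
   9  s[7:],s[17:]  0  ''
  10  s[17:],s[12:]  1  'c'
  11  s[12:],s[3:]  2  'ca'
  12  s[3:],s[9:]  2  'ca'
  13  s[9:],s[6:]  1  'c'
  14  s[6:],s[16:]  1  'c'
  15  s[16:],s[11:]  2  'cc'
  16  s[11:],s[8:]  3  'cca'
  17  s[8:],s[15:]  2  'cc'

[0, 1, 2, 1, 3, 0, 1, 2, 2, 0, 1, 2, 2, 1, 1, 2, 3, 2]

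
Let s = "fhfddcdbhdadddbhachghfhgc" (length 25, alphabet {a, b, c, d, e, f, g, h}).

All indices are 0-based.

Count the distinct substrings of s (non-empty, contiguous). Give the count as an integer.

299

rank→(start, suffix):
  0 → (16, 'achghfhgc')
  1 → (10, 'adddbhachghfhgc')
  2 → (14, 'bhachghfhgc')
  3 → (7, 'bhdadddbhachghfhgc')
  4 → (24, 'c')
  5 → (5, 'cdbhdadddbhachghfhgc')
  6 → (17, 'chghfhgc')
  7 → (9, 'dadddbhachghfhgc')
  8 → (13, 'dbhachghfhgc')
  9 → (6, 'dbhdadddbhachghfhgc')
  10 → (4, 'dcdbhdadddbhachghfhgc')
  11 → (12, 'ddbhachghfhgc')
  12 → (3, 'ddcdbhdadddbhachghfhgc')
  13 → (11, 'dddbhachghfhgc')
  14 → (2, 'fddcdbhdadddbhachghfhgc')
  15 → (0, 'fhfddcdbhdadddbhachghfhgc')
  16 → (21, 'fhgc')
  17 → (23, 'gc')
  18 → (19, 'ghfhgc')
  19 → (15, 'hachghfhgc')
  20 → (8, 'hdadddbhachghfhgc')
  21 → (1, 'hfddcdbhdadddbhachghfhgc')
  22 → (20, 'hfhgc')
  23 → (22, 'hgc')
  24 → (18, 'hghfhgc')

SA = [16, 10, 14, 7, 24, 5, 17, 9, 13, 6, 4, 12, 3, 11, 2, 0, 21, 23, 19, 15, 8, 1, 20, 22, 18]
i: (SA[i-1],SA[i]) lcp shared
  1: (16,10) 1 'a'
  2: (10,14) 0 ''
  3: (14,7) 2 'bh'
  4: (7,24) 0 ''
  5: (24,5) 1 'c'
  6: (5,17) 1 'c'
  7: (17,9) 0 ''
  8: (9,13) 1 'd'
  9: (13,6) 3 'dbh'
  10: (6,4) 1 'd'
  11: (4,12) 1 'd'
  12: (12,3) 2 'dd'
  13: (3,11) 2 'dd'
  14: (11,2) 0 ''
  15: (2,0) 1 'f'
  16: (0,21) 2 'fh'
  17: (21,23) 0 ''
  18: (23,19) 1 'g'
  19: (19,15) 0 ''
  20: (15,8) 1 'h'
  21: (8,1) 1 'h'
  22: (1,20) 2 'hf'
  23: (20,22) 1 'h'
  24: (22,18) 2 'hg'

n(n+1)/2 = 25·26/2 = 325
Σ LCP = 0 + 1 + 0 + 2 + 0 + 1 + 1 + 0 + 1 + 3 + 1 + 1 + 2 + 2 + 0 + 1 + 2 + 0 + 1 + 0 + 1 + 1 + 2 + 1 + 2 = 26
distinct = 325 − 26 = 299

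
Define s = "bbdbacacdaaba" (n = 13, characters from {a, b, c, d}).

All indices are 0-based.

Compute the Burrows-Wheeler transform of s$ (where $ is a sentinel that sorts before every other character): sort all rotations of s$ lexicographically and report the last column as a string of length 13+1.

rank  rotation        last
    0  $bbdbacacdaaba  a
    1  a$bbdbacacdaab  b
    2  aaba$bbdbacacd  d
    3  aba$bbdbacacda  a
    4  acacdaaba$bbdb  b
    5  acdaaba$bbdbac  c
    6  ba$bbdbacacdaa  a
    7  bacacdaaba$bbd  d
    8  bbdbacacdaaba$  $
    9  bdbacacdaaba$b  b
   10  cacdaaba$bbdba  a
   11  cdaaba$bbdbaca  a
   12  daaba$bbdbacac  c
   13  dbacacdaaba$bb  b

abdabcad$baacb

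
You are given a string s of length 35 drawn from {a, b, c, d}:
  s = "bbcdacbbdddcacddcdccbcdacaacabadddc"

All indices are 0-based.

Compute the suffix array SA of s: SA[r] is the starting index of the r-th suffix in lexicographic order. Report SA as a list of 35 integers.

[25, 28, 23, 26, 4, 12, 30, 29, 0, 6, 20, 1, 7, 34, 24, 27, 11, 5, 19, 18, 21, 2, 16, 13, 22, 3, 33, 10, 17, 15, 32, 9, 14, 31, 8]

rank | idx | suffix
   0 |  25 | aacabadddc
   1 |  28 | abadddc
   2 |  23 | acaacabadddc
   3 |  26 | acabadddc
   4 |   4 | acbbdddcacddcdccbcdacaacabadddc
   5 |  12 | acddcdccbcdacaacabadddc
   6 |  30 | adddc
   7 |  29 | badddc
   8 |   0 | bbcdacbbdddcacddcdccbcdacaacabadddc
   9 |   6 | bbdddcacddcdccbcdacaacabadddc
  10 |  20 | bcdacaacabadddc
  11 |   1 | bcdacbbdddcacddcdccbcdacaacabadddc
  12 |   7 | bdddcacddcdccbcdacaacabadddc
  13 |  34 | c
  14 |  24 | caacabadddc
  15 |  27 | cabadddc
  16 |  11 | cacddcdccbcdacaacabadddc
  17 |   5 | cbbdddcacddcdccbcdacaacabadddc
  18 |  19 | cbcdacaacabadddc
  19 |  18 | ccbcdacaacabadddc
  20 |  21 | cdacaacabadddc
  21 |   2 | cdacbbdddcacddcdccbcdacaacabadddc
  22 |  16 | cdccbcdacaacabadddc
  23 |  13 | cddcdccbcdacaacabadddc
  24 |  22 | dacaacabadddc
  25 |   3 | dacbbdddcacddcdccbcdacaacabadddc
  26 |  33 | dc
  27 |  10 | dcacddcdccbcdacaacabadddc
  28 |  17 | dccbcdacaacabadddc
  29 |  15 | dcdccbcdacaacabadddc
  30 |  32 | ddc
  31 |   9 | ddcacddcdccbcdacaacabadddc
  32 |  14 | ddcdccbcdacaacabadddc
  33 |  31 | dddc
  34 |   8 | dddcacddcdccbcdacaacabadddc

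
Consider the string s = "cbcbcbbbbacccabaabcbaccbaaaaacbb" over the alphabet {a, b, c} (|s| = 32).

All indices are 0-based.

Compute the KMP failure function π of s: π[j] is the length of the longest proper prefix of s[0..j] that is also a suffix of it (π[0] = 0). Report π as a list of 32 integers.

π[0] = 0
j=1 s[j]='b': π[1]=0 (border '')
j=2 s[j]='c': π[2]=1 (border 'c')
j=3 s[j]='b': π[3]=2 (border 'cb')
j=4 s[j]='c': π[4]=3 (border 'cbc')
j=5 s[j]='b': π[5]=4 (border 'cbcb')
j=6 s[j]='b': k: 4→2→0; π[6]=0 (border '')
j=7 s[j]='b': π[7]=0 (border '')
j=8 s[j]='b': π[8]=0 (border '')
j=9 s[j]='a': π[9]=0 (border '')
j=10 s[j]='c': π[10]=1 (border 'c')
j=11 s[j]='c': k: 1→0; π[11]=1 (border 'c')
j=12 s[j]='c': k: 1→0; π[12]=1 (border 'c')
j=13 s[j]='a': k: 1→0; π[13]=0 (border '')
j=14 s[j]='b': π[14]=0 (border '')
j=15 s[j]='a': π[15]=0 (border '')
j=16 s[j]='a': π[16]=0 (border '')
j=17 s[j]='b': π[17]=0 (border '')
j=18 s[j]='c': π[18]=1 (border 'c')
j=19 s[j]='b': π[19]=2 (border 'cb')
j=20 s[j]='a': k: 2→0; π[20]=0 (border '')
j=21 s[j]='c': π[21]=1 (border 'c')
j=22 s[j]='c': k: 1→0; π[22]=1 (border 'c')
j=23 s[j]='b': π[23]=2 (border 'cb')
j=24 s[j]='a': k: 2→0; π[24]=0 (border '')
j=25 s[j]='a': π[25]=0 (border '')
j=26 s[j]='a': π[26]=0 (border '')
j=27 s[j]='a': π[27]=0 (border '')
j=28 s[j]='a': π[28]=0 (border '')
j=29 s[j]='c': π[29]=1 (border 'c')
j=30 s[j]='b': π[30]=2 (border 'cb')
j=31 s[j]='b': k: 2→0; π[31]=0 (border '')

[0, 0, 1, 2, 3, 4, 0, 0, 0, 0, 1, 1, 1, 0, 0, 0, 0, 0, 1, 2, 0, 1, 1, 2, 0, 0, 0, 0, 0, 1, 2, 0]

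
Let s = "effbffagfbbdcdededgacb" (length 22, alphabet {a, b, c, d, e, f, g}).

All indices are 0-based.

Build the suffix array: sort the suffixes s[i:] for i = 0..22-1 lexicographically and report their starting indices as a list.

sorted suffixes:
  #0 SA[0]=19  'acb'
  #1 SA[1]=6  'agfbbdcdededgacb'
  #2 SA[2]=21  'b'
  #3 SA[3]=9  'bbdcdededgacb'
  #4 SA[4]=10  'bdcdededgacb'
  #5 SA[5]=3  'bffagfbbdcdededgacb'
  #6 SA[6]=20  'cb'
  #7 SA[7]=12  'cdededgacb'
  #8 SA[8]=11  'dcdededgacb'
  #9 SA[9]=13  'dededgacb'
  #10 SA[10]=15  'dedgacb'
  #11 SA[11]=17  'dgacb'
  #12 SA[12]=14  'ededgacb'
  #13 SA[13]=16  'edgacb'
  #14 SA[14]=0  'effbffagfbbdcdededgacb'
  #15 SA[15]=5  'fagfbbdcdededgacb'
  #16 SA[16]=8  'fbbdcdededgacb'
  #17 SA[17]=2  'fbffagfbbdcdededgacb'
  #18 SA[18]=4  'ffagfbbdcdededgacb'
  #19 SA[19]=1  'ffbffagfbbdcdededgacb'
  #20 SA[20]=18  'gacb'
  #21 SA[21]=7  'gfbbdcdededgacb'

[19, 6, 21, 9, 10, 3, 20, 12, 11, 13, 15, 17, 14, 16, 0, 5, 8, 2, 4, 1, 18, 7]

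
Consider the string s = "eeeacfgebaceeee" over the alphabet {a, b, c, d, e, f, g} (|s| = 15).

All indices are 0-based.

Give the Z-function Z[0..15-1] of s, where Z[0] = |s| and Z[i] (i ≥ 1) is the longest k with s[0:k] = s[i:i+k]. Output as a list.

[15, 2, 1, 0, 0, 0, 0, 1, 0, 0, 0, 3, 3, 2, 1]

Z[0]=15
i=1: fresh scan; Z[1]=2 scan→box=[1,3)
i=2: min(r-i=1, Z[1]=2)=1; Z[2]=1
i=3: fresh scan; Z[3]=0
i=4: fresh scan; Z[4]=0
i=5: fresh scan; Z[5]=0
i=6: fresh scan; Z[6]=0
i=7: fresh scan; Z[7]=1 scan→box=[7,8)
i=8: fresh scan; Z[8]=0
i=9: fresh scan; Z[9]=0
i=10: fresh scan; Z[10]=0
i=11: fresh scan; Z[11]=3 scan→box=[11,14)
i=12: min(r-i=2, Z[1]=2)=2; Z[12]=3 scan→box=[12,15)
i=13: min(r-i=2, Z[1]=2)=2; Z[13]=2
i=14: min(r-i=1, Z[2]=1)=1; Z[14]=1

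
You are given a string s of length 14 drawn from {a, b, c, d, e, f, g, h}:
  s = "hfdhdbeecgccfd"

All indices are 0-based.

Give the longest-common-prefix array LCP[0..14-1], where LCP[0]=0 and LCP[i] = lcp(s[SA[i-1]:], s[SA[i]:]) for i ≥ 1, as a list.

rank→(start, suffix):
  0 → (5, 'beecgccfd')
  1 → (10, 'ccfd')
  2 → (11, 'cfd')
  3 → (8, 'cgccfd')
  4 → (13, 'd')
  5 → (4, 'dbeecgccfd')
  6 → (2, 'dhdbeecgccfd')
  7 → (7, 'ecgccfd')
  8 → (6, 'eecgccfd')
  9 → (12, 'fd')
  10 → (1, 'fdhdbeecgccfd')
  11 → (9, 'gccfd')
  12 → (3, 'hdbeecgccfd')
  13 → (0, 'hfdhdbeecgccfd')

SA = [5, 10, 11, 8, 13, 4, 2, 7, 6, 12, 1, 9, 3, 0]
i: (SA[i-1],SA[i]) lcp shared
  1: (5,10) 0 ''
  2: (10,11) 1 'c'
  3: (11,8) 1 'c'
  4: (8,13) 0 ''
  5: (13,4) 1 'd'
  6: (4,2) 1 'd'
  7: (2,7) 0 ''
  8: (7,6) 1 'e'
  9: (6,12) 0 ''
  10: (12,1) 2 'fd'
  11: (1,9) 0 ''
  12: (9,3) 0 ''
  13: (3,0) 1 'h'

[0, 0, 1, 1, 0, 1, 1, 0, 1, 0, 2, 0, 0, 1]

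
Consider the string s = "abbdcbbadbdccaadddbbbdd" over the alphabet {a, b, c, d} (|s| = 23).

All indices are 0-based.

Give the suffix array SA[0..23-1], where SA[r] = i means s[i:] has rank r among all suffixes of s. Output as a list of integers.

[13, 0, 7, 14, 6, 5, 18, 1, 19, 2, 9, 20, 12, 4, 11, 22, 17, 8, 3, 10, 21, 16, 15]

rank | idx | suffix
   0 |  13 | aadddbbbdd
   1 |   0 | abbdcbbadbdccaadddbbbdd
   2 |   7 | adbdccaadddbbbdd
   3 |  14 | adddbbbdd
   4 |   6 | badbdccaadddbbbdd
   5 |   5 | bbadbdccaadddbbbdd
   6 |  18 | bbbdd
   7 |   1 | bbdcbbadbdccaadddbbbdd
   8 |  19 | bbdd
   9 |   2 | bdcbbadbdccaadddbbbdd
  10 |   9 | bdccaadddbbbdd
  11 |  20 | bdd
  12 |  12 | caadddbbbdd
  13 |   4 | cbbadbdccaadddbbbdd
  14 |  11 | ccaadddbbbdd
  15 |  22 | d
  16 |  17 | dbbbdd
  17 |   8 | dbdccaadddbbbdd
  18 |   3 | dcbbadbdccaadddbbbdd
  19 |  10 | dccaadddbbbdd
  20 |  21 | dd
  21 |  16 | ddbbbdd
  22 |  15 | dddbbbdd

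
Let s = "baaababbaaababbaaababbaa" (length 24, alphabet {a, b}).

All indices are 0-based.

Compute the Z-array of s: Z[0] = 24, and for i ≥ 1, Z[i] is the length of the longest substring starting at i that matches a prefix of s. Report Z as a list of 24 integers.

[24, 0, 0, 0, 2, 0, 1, 17, 0, 0, 0, 2, 0, 1, 10, 0, 0, 0, 2, 0, 1, 3, 0, 0]

Z[0]=24
i=1: fresh scan; Z[1]=0
i=2: fresh scan; Z[2]=0
i=3: fresh scan; Z[3]=0
i=4: fresh scan; Z[4]=2 scan→box=[4,6)
i=5: min(r-i=1, Z[1]=0)=0; Z[5]=0
i=6: fresh scan; Z[6]=1 scan→box=[6,7)
i=7: fresh scan; Z[7]=17 scan→box=[7,24)
i=8: min(r-i=16, Z[1]=0)=0; Z[8]=0
i=9: min(r-i=15, Z[2]=0)=0; Z[9]=0
i=10: min(r-i=14, Z[3]=0)=0; Z[10]=0
i=11: min(r-i=13, Z[4]=2)=2; Z[11]=2
i=12: min(r-i=12, Z[5]=0)=0; Z[12]=0
i=13: min(r-i=11, Z[6]=1)=1; Z[13]=1
i=14: min(r-i=10, Z[7]=17)=10; Z[14]=10
i=15: min(r-i=9, Z[8]=0)=0; Z[15]=0
i=16: min(r-i=8, Z[9]=0)=0; Z[16]=0
i=17: min(r-i=7, Z[10]=0)=0; Z[17]=0
i=18: min(r-i=6, Z[11]=2)=2; Z[18]=2
i=19: min(r-i=5, Z[12]=0)=0; Z[19]=0
i=20: min(r-i=4, Z[13]=1)=1; Z[20]=1
i=21: min(r-i=3, Z[14]=10)=3; Z[21]=3
i=22: min(r-i=2, Z[15]=0)=0; Z[22]=0
i=23: min(r-i=1, Z[16]=0)=0; Z[23]=0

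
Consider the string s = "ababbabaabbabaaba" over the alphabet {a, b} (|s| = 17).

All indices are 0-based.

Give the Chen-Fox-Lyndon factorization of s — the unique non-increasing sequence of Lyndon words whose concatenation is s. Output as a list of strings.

emit factor 1: 'ababb' (i=0, period=5)
emit factor 2: 'ab' (i=5, period=2)
emit factor 3: 'aabbab' (i=7, period=6)
emit factor 4: 'aab' (i=13, period=3)
emit factor 5: 'a' (i=16, period=1)

["ababb", "ab", "aabbab", "aab", "a"]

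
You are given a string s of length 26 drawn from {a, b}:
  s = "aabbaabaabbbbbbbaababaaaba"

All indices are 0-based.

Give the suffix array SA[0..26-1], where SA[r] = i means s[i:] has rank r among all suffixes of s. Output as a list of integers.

[25, 21, 22, 4, 16, 0, 7, 23, 19, 5, 17, 1, 8, 24, 20, 3, 15, 6, 18, 2, 14, 13, 12, 11, 10, 9]

rank | idx | suffix
   0 |  25 | a
   1 |  21 | aaaba
   2 |  22 | aaba
   3 |   4 | aabaabbbbbbbaababaaaba
   4 |  16 | aababaaaba
   5 |   0 | aabbaabaabbbbbbbaababaaaba
   6 |   7 | aabbbbbbbaababaaaba
   7 |  23 | aba
   8 |  19 | abaaaba
   9 |   5 | abaabbbbbbbaababaaaba
  10 |  17 | ababaaaba
  11 |   1 | abbaabaabbbbbbbaababaaaba
  12 |   8 | abbbbbbbaababaaaba
  13 |  24 | ba
  14 |  20 | baaaba
  15 |   3 | baabaabbbbbbbaababaaaba
  16 |  15 | baababaaaba
  17 |   6 | baabbbbbbbaababaaaba
  18 |  18 | babaaaba
  19 |   2 | bbaabaabbbbbbbaababaaaba
  20 |  14 | bbaababaaaba
  21 |  13 | bbbaababaaaba
  22 |  12 | bbbbaababaaaba
  23 |  11 | bbbbbaababaaaba
  24 |  10 | bbbbbbaababaaaba
  25 |   9 | bbbbbbbaababaaaba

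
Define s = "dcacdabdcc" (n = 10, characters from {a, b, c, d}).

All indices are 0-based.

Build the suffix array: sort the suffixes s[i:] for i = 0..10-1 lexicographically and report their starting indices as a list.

[5, 2, 6, 9, 1, 8, 3, 4, 0, 7]

rank | idx | suffix
   0 |   5 | abdcc
   1 |   2 | acdabdcc
   2 |   6 | bdcc
   3 |   9 | c
   4 |   1 | cacdabdcc
   5 |   8 | cc
   6 |   3 | cdabdcc
   7 |   4 | dabdcc
   8 |   0 | dcacdabdcc
   9 |   7 | dcc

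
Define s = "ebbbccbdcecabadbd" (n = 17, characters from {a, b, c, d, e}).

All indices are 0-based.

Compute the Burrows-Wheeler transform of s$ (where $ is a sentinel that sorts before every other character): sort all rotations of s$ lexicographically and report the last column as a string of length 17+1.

rank  rotation            last
    0  $ebbbccbdcecabadbd  d
    1  abadbd$ebbbccbdcec  c
    2  adbd$ebbbccbdcecab  b
    3  badbd$ebbbccbdceca  a
    4  bbbccbdcecabadbd$e  e
    5  bbccbdcecabadbd$eb  b
    6  bccbdcecabadbd$ebb  b
    7  bd$ebbbccbdcecabad  d
    8  bdcecabadbd$ebbbcc  c
    9  cabadbd$ebbbccbdce  e
   10  cbdcecabadbd$ebbbc  c
   11  ccbdcecabadbd$ebbb  b
   12  cecabadbd$ebbbccbd  d
   13  d$ebbbccbdcecabadb  b
   14  dbd$ebbbccbdcecaba  a
   15  dcecabadbd$ebbbccb  b
   16  ebbbccbdcecabadbd$  $
   17  ecabadbd$ebbbccbdc  c

dcbaebbdcecbdbab$c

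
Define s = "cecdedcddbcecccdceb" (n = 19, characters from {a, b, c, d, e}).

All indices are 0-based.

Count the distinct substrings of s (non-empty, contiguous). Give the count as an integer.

167

rank | idx | suffix
   0 |  18 | b
   1 |   9 | bcecccdceb
   2 |  12 | cccdceb
   3 |  13 | ccdceb
   4 |  14 | cdceb
   5 |   6 | cddbcecccdceb
   6 |   2 | cdedcddbcecccdceb
   7 |  16 | ceb
   8 |  10 | cecccdceb
   9 |   0 | cecdedcddbcecccdceb
  10 |   8 | dbcecccdceb
  11 |   5 | dcddbcecccdceb
  12 |  15 | dceb
  13 |   7 | ddbcecccdceb
  14 |   3 | dedcddbcecccdceb
  15 |  17 | eb
  16 |  11 | ecccdceb
  17 |   1 | ecdedcddbcecccdceb
  18 |   4 | edcddbcecccdceb

SA = [18, 9, 12, 13, 14, 6, 2, 16, 10, 0, 8, 5, 15, 7, 3, 17, 11, 1, 4]
rank  pair      lcp
   1  s[18:],s[9:]  1  'b'
   2  s[9:],s[12:]  0  ''
   3  s[12:],s[13:]  2  'cc'
   4  s[13:],s[14:]  1  'c'
   5  s[14:],s[6:]  2  'cd'
   6  s[6:],s[2:]  2  'cd'
   7  s[2:],s[16:]  1  'c'
   8  s[16:],s[10:]  2  'ce'
   9  s[10:],s[0:]  3  'cec'
  10  s[0:],s[8:]  0  ''
  11  s[8:],s[5:]  1  'd'
  12  s[5:],s[15:]  2  'dc'
  13  s[15:],s[7:]  1  'd'
  14  s[7:],s[3:]  1  'd'
  15  s[3:],s[17:]  0  ''
  16  s[17:],s[11:]  1  'e'
  17  s[11:],s[1:]  2  'ec'
  18  s[1:],s[4:]  1  'e'

n(n+1)/2 = 19·20/2 = 190
Σ LCP = 0 + 1 + 0 + 2 + 1 + 2 + 2 + 1 + 2 + 3 + 0 + 1 + 2 + 1 + 1 + 0 + 1 + 2 + 1 = 23
distinct = 190 − 23 = 167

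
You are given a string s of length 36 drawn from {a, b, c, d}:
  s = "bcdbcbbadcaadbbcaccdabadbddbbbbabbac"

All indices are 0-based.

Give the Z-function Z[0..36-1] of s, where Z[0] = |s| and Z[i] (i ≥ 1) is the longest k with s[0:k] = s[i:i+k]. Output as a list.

Z[0]=36
i=1: i≥r, start 0; Z[1]=0
i=2: i≥r, start 0; Z[2]=0
i=3: i≥r, start 0; Z[3]=2 extend→box=[3,5)
i=4: min(r-i=1, Z[1]=0)=0; Z[4]=0
i=5: i≥r, start 0; Z[5]=1 extend→box=[5,6)
i=6: i≥r, start 0; Z[6]=1 extend→box=[6,7)
i=7: i≥r, start 0; Z[7]=0
i=8: i≥r, start 0; Z[8]=0
i=9: i≥r, start 0; Z[9]=0
i=10: i≥r, start 0; Z[10]=0
i=11: i≥r, start 0; Z[11]=0
i=12: i≥r, start 0; Z[12]=0
i=13: i≥r, start 0; Z[13]=1 extend→box=[13,14)
i=14: i≥r, start 0; Z[14]=2 extend→box=[14,16)
i=15: min(r-i=1, Z[1]=0)=0; Z[15]=0
i=16: i≥r, start 0; Z[16]=0
i=17: i≥r, start 0; Z[17]=0
i=18: i≥r, start 0; Z[18]=0
i=19: i≥r, start 0; Z[19]=0
i=20: i≥r, start 0; Z[20]=0
i=21: i≥r, start 0; Z[21]=1 extend→box=[21,22)
i=22: i≥r, start 0; Z[22]=0
i=23: i≥r, start 0; Z[23]=0
i=24: i≥r, start 0; Z[24]=1 extend→box=[24,25)
i=25: i≥r, start 0; Z[25]=0
i=26: i≥r, start 0; Z[26]=0
i=27: i≥r, start 0; Z[27]=1 extend→box=[27,28)
i=28: i≥r, start 0; Z[28]=1 extend→box=[28,29)
i=29: i≥r, start 0; Z[29]=1 extend→box=[29,30)
i=30: i≥r, start 0; Z[30]=1 extend→box=[30,31)
i=31: i≥r, start 0; Z[31]=0
i=32: i≥r, start 0; Z[32]=1 extend→box=[32,33)
i=33: i≥r, start 0; Z[33]=1 extend→box=[33,34)
i=34: i≥r, start 0; Z[34]=0
i=35: i≥r, start 0; Z[35]=0

[36, 0, 0, 2, 0, 1, 1, 0, 0, 0, 0, 0, 0, 1, 2, 0, 0, 0, 0, 0, 0, 1, 0, 0, 1, 0, 0, 1, 1, 1, 1, 0, 1, 1, 0, 0]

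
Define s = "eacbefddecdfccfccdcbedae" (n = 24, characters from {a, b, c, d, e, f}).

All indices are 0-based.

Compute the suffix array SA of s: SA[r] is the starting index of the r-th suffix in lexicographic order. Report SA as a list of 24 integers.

sorted suffixes:
  #0 SA[0]=1  'acbefddecdfccfccdcbedae'
  #1 SA[1]=22  'ae'
  #2 SA[2]=19  'bedae'
  #3 SA[3]=3  'befddecdfccfccdcbedae'
  #4 SA[4]=18  'cbedae'
  #5 SA[5]=2  'cbefddecdfccfccdcbedae'
  #6 SA[6]=15  'ccdcbedae'
  #7 SA[7]=12  'ccfccdcbedae'
  #8 SA[8]=16  'cdcbedae'
  #9 SA[9]=9  'cdfccfccdcbedae'
  #10 SA[10]=13  'cfccdcbedae'
  #11 SA[11]=21  'dae'
  #12 SA[12]=17  'dcbedae'
  #13 SA[13]=6  'ddecdfccfccdcbedae'
  #14 SA[14]=7  'decdfccfccdcbedae'
  #15 SA[15]=10  'dfccfccdcbedae'
  #16 SA[16]=23  'e'
  #17 SA[17]=0  'eacbefddecdfccfccdcbedae'
  #18 SA[18]=8  'ecdfccfccdcbedae'
  #19 SA[19]=20  'edae'
  #20 SA[20]=4  'efddecdfccfccdcbedae'
  #21 SA[21]=14  'fccdcbedae'
  #22 SA[22]=11  'fccfccdcbedae'
  #23 SA[23]=5  'fddecdfccfccdcbedae'

[1, 22, 19, 3, 18, 2, 15, 12, 16, 9, 13, 21, 17, 6, 7, 10, 23, 0, 8, 20, 4, 14, 11, 5]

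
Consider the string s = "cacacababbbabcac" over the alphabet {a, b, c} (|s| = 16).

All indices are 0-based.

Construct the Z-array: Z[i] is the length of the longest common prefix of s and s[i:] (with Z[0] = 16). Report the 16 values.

Z[0]=16
i=1: fresh scan; Z[1]=0
i=2: fresh scan; Z[2]=4 scan→box=[2,6)
i=3: min(r-i=3, Z[1]=0)=0; Z[3]=0
i=4: min(r-i=2, Z[2]=4)=2; Z[4]=2
i=5: min(r-i=1, Z[3]=0)=0; Z[5]=0
i=6: fresh scan; Z[6]=0
i=7: fresh scan; Z[7]=0
i=8: fresh scan; Z[8]=0
i=9: fresh scan; Z[9]=0
i=10: fresh scan; Z[10]=0
i=11: fresh scan; Z[11]=0
i=12: fresh scan; Z[12]=0
i=13: fresh scan; Z[13]=3 scan→box=[13,16)
i=14: min(r-i=2, Z[1]=0)=0; Z[14]=0
i=15: min(r-i=1, Z[2]=4)=1; Z[15]=1

[16, 0, 4, 0, 2, 0, 0, 0, 0, 0, 0, 0, 0, 3, 0, 1]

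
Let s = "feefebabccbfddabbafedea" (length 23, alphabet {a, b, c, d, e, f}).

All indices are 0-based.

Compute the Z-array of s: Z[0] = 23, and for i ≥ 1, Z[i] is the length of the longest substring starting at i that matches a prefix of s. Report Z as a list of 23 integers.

Z[0]=23
i=1: i≥r, start 0; Z[1]=0
i=2: i≥r, start 0; Z[2]=0
i=3: i≥r, start 0; Z[3]=2 extend→box=[3,5)
i=4: min(r-i=1, Z[1]=0)=0; Z[4]=0
i=5: i≥r, start 0; Z[5]=0
i=6: i≥r, start 0; Z[6]=0
i=7: i≥r, start 0; Z[7]=0
i=8: i≥r, start 0; Z[8]=0
i=9: i≥r, start 0; Z[9]=0
i=10: i≥r, start 0; Z[10]=0
i=11: i≥r, start 0; Z[11]=1 extend→box=[11,12)
i=12: i≥r, start 0; Z[12]=0
i=13: i≥r, start 0; Z[13]=0
i=14: i≥r, start 0; Z[14]=0
i=15: i≥r, start 0; Z[15]=0
i=16: i≥r, start 0; Z[16]=0
i=17: i≥r, start 0; Z[17]=0
i=18: i≥r, start 0; Z[18]=2 extend→box=[18,20)
i=19: min(r-i=1, Z[1]=0)=0; Z[19]=0
i=20: i≥r, start 0; Z[20]=0
i=21: i≥r, start 0; Z[21]=0
i=22: i≥r, start 0; Z[22]=0

[23, 0, 0, 2, 0, 0, 0, 0, 0, 0, 0, 1, 0, 0, 0, 0, 0, 0, 2, 0, 0, 0, 0]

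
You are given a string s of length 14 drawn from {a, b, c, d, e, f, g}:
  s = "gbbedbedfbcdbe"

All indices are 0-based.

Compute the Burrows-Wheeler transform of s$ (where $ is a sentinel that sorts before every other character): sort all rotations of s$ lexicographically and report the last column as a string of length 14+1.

rank  rotation         last
    0  $gbbedbedfbcdbe  e
    1  bbedbedfbcdbe$g  g
    2  bcdbe$gbbedbedf  f
    3  be$gbbedbedfbcd  d
    4  bedbedfbcdbe$gb  b
    5  bedfbcdbe$gbbed  d
    6  cdbe$gbbedbedfb  b
    7  dbe$gbbedbedfbc  c
    8  dbedfbcdbe$gbbe  e
    9  dfbcdbe$gbbedbe  e
   10  e$gbbedbedfbcdb  b
   11  edbedfbcdbe$gbb  b
   12  edfbcdbe$gbbedb  b
   13  fbcdbe$gbbedbed  d
   14  gbbedbedfbcdbe$  $

egfdbdbceebbbd$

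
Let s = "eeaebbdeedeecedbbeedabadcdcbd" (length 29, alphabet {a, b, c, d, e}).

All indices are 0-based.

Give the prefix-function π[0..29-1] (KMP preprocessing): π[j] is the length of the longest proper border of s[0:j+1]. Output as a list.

[0, 1, 0, 1, 0, 0, 0, 1, 2, 0, 1, 2, 0, 1, 0, 0, 0, 1, 2, 0, 0, 0, 0, 0, 0, 0, 0, 0, 0]

π[0] = 0
j=1 s[j]='e': π[1]=1 (border 'e')
j=2 s[j]='a': k: 1→0; π[2]=0 (border '')
j=3 s[j]='e': π[3]=1 (border 'e')
j=4 s[j]='b': k: 1→0; π[4]=0 (border '')
j=5 s[j]='b': π[5]=0 (border '')
j=6 s[j]='d': π[6]=0 (border '')
j=7 s[j]='e': π[7]=1 (border 'e')
j=8 s[j]='e': π[8]=2 (border 'ee')
j=9 s[j]='d': k: 2→1→0; π[9]=0 (border '')
j=10 s[j]='e': π[10]=1 (border 'e')
j=11 s[j]='e': π[11]=2 (border 'ee')
j=12 s[j]='c': k: 2→1→0; π[12]=0 (border '')
j=13 s[j]='e': π[13]=1 (border 'e')
j=14 s[j]='d': k: 1→0; π[14]=0 (border '')
j=15 s[j]='b': π[15]=0 (border '')
j=16 s[j]='b': π[16]=0 (border '')
j=17 s[j]='e': π[17]=1 (border 'e')
j=18 s[j]='e': π[18]=2 (border 'ee')
j=19 s[j]='d': k: 2→1→0; π[19]=0 (border '')
j=20 s[j]='a': π[20]=0 (border '')
j=21 s[j]='b': π[21]=0 (border '')
j=22 s[j]='a': π[22]=0 (border '')
j=23 s[j]='d': π[23]=0 (border '')
j=24 s[j]='c': π[24]=0 (border '')
j=25 s[j]='d': π[25]=0 (border '')
j=26 s[j]='c': π[26]=0 (border '')
j=27 s[j]='b': π[27]=0 (border '')
j=28 s[j]='d': π[28]=0 (border '')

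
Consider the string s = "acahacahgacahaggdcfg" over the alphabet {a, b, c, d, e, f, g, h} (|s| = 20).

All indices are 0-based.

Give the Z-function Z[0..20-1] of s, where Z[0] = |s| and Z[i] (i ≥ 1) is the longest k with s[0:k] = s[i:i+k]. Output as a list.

Z[0]=20
i=1: i≥r, start 0; Z[1]=0
i=2: i≥r, start 0; Z[2]=1 extend→box=[2,3)
i=3: i≥r, start 0; Z[3]=0
i=4: i≥r, start 0; Z[4]=4 extend→box=[4,8)
i=5: min(r-i=3, Z[1]=0)=0; Z[5]=0
i=6: min(r-i=2, Z[2]=1)=1; Z[6]=1
i=7: min(r-i=1, Z[3]=0)=0; Z[7]=0
i=8: i≥r, start 0; Z[8]=0
i=9: i≥r, start 0; Z[9]=5 extend→box=[9,14)
i=10: min(r-i=4, Z[1]=0)=0; Z[10]=0
i=11: min(r-i=3, Z[2]=1)=1; Z[11]=1
i=12: min(r-i=2, Z[3]=0)=0; Z[12]=0
i=13: min(r-i=1, Z[4]=4)=1; Z[13]=1
i=14: i≥r, start 0; Z[14]=0
i=15: i≥r, start 0; Z[15]=0
i=16: i≥r, start 0; Z[16]=0
i=17: i≥r, start 0; Z[17]=0
i=18: i≥r, start 0; Z[18]=0
i=19: i≥r, start 0; Z[19]=0

[20, 0, 1, 0, 4, 0, 1, 0, 0, 5, 0, 1, 0, 1, 0, 0, 0, 0, 0, 0]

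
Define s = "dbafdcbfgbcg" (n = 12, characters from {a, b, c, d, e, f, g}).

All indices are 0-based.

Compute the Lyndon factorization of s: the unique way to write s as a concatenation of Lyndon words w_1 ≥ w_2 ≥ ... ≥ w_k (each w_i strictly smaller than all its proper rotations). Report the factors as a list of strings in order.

emit factor 1: 'd' (i=0, period=1)
emit factor 2: 'b' (i=1, period=1)
emit factor 3: 'afdcbfgbcg' (i=2, period=10)

["d", "b", "afdcbfgbcg"]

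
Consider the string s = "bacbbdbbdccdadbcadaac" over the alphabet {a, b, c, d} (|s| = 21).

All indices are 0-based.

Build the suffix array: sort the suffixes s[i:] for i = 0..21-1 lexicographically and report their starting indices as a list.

[18, 19, 1, 16, 12, 0, 3, 6, 14, 4, 7, 20, 15, 2, 9, 10, 17, 11, 5, 13, 8]

rank | idx | suffix
   0 |  18 | aac
   1 |  19 | ac
   2 |   1 | acbbdbbdccdadbcadaac
   3 |  16 | adaac
   4 |  12 | adbcadaac
   5 |   0 | bacbbdbbdccdadbcadaac
   6 |   3 | bbdbbdccdadbcadaac
   7 |   6 | bbdccdadbcadaac
   8 |  14 | bcadaac
   9 |   4 | bdbbdccdadbcadaac
  10 |   7 | bdccdadbcadaac
  11 |  20 | c
  12 |  15 | cadaac
  13 |   2 | cbbdbbdccdadbcadaac
  14 |   9 | ccdadbcadaac
  15 |  10 | cdadbcadaac
  16 |  17 | daac
  17 |  11 | dadbcadaac
  18 |   5 | dbbdccdadbcadaac
  19 |  13 | dbcadaac
  20 |   8 | dccdadbcadaac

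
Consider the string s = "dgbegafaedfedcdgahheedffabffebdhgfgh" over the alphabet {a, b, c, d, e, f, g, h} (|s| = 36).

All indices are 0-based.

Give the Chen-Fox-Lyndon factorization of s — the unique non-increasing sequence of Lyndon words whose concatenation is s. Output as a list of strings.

emit factor 1: 'dg' (i=0, period=2)
emit factor 2: 'beg' (i=2, period=3)
emit factor 3: 'af' (i=5, period=2)
emit factor 4: 'aedfedcdgahheedff' (i=7, period=17)
emit factor 5: 'abffebdhgfgh' (i=24, period=12)

["dg", "beg", "af", "aedfedcdgahheedff", "abffebdhgfgh"]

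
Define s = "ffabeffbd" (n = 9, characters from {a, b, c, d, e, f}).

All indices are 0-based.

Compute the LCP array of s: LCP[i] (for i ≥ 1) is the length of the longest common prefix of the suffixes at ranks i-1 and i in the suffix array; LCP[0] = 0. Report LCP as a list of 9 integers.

sorted suffixes:
  #0 SA[0]=2  'abeffbd'
  #1 SA[1]=7  'bd'
  #2 SA[2]=3  'beffbd'
  #3 SA[3]=8  'd'
  #4 SA[4]=4  'effbd'
  #5 SA[5]=1  'fabeffbd'
  #6 SA[6]=6  'fbd'
  #7 SA[7]=0  'ffabeffbd'
  #8 SA[8]=5  'ffbd'

SA = [2, 7, 3, 8, 4, 1, 6, 0, 5]
[i] adj suffixes → lcp
  [1] 2/7 → 0 ('')
  [2] 7/3 → 1 ('b')
  [3] 3/8 → 0 ('')
  [4] 8/4 → 0 ('')
  [5] 4/1 → 0 ('')
  [6] 1/6 → 1 ('f')
  [7] 6/0 → 1 ('f')
  [8] 0/5 → 2 ('ff')

[0, 0, 1, 0, 0, 0, 1, 1, 2]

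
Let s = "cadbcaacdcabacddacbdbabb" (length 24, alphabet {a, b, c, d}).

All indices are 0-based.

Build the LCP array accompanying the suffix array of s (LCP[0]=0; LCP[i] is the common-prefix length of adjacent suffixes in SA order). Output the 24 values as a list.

rank→(start, suffix):
  0 → (5, 'aacdcabacddacbdbabb')
  1 → (10, 'abacddacbdbabb')
  2 → (21, 'abb')
  3 → (16, 'acbdbabb')
  4 → (6, 'acdcabacddacbdbabb')
  5 → (12, 'acddacbdbabb')
  6 → (1, 'adbcaacdcabacddacbdbabb')
  7 → (23, 'b')
  8 → (20, 'babb')
  9 → (11, 'bacddacbdbabb')
  10 → (22, 'bb')
  11 → (3, 'bcaacdcabacddacbdbabb')
  12 → (18, 'bdbabb')
  13 → (4, 'caacdcabacddacbdbabb')
  14 → (9, 'cabacddacbdbabb')
  15 → (0, 'cadbcaacdcabacddacbdbabb')
  16 → (17, 'cbdbabb')
  17 → (7, 'cdcabacddacbdbabb')
  18 → (13, 'cddacbdbabb')
  19 → (15, 'dacbdbabb')
  20 → (19, 'dbabb')
  21 → (2, 'dbcaacdcabacddacbdbabb')
  22 → (8, 'dcabacddacbdbabb')
  23 → (14, 'ddacbdbabb')

SA = [5, 10, 21, 16, 6, 12, 1, 23, 20, 11, 22, 3, 18, 4, 9, 0, 17, 7, 13, 15, 19, 2, 8, 14]
[i] adj suffixes → lcp
  [1] 5/10 → 1 ('a')
  [2] 10/21 → 2 ('ab')
  [3] 21/16 → 1 ('a')
  [4] 16/6 → 2 ('ac')
  [5] 6/12 → 3 ('acd')
  [6] 12/1 → 1 ('a')
  [7] 1/23 → 0 ('')
  [8] 23/20 → 1 ('b')
  [9] 20/11 → 2 ('ba')
  [10] 11/22 → 1 ('b')
  [11] 22/3 → 1 ('b')
  [12] 3/18 → 1 ('b')
  [13] 18/4 → 0 ('')
  [14] 4/9 → 2 ('ca')
  [15] 9/0 → 2 ('ca')
  [16] 0/17 → 1 ('c')
  [17] 17/7 → 1 ('c')
  [18] 7/13 → 2 ('cd')
  [19] 13/15 → 0 ('')
  [20] 15/19 → 1 ('d')
  [21] 19/2 → 2 ('db')
  [22] 2/8 → 1 ('d')
  [23] 8/14 → 1 ('d')

[0, 1, 2, 1, 2, 3, 1, 0, 1, 2, 1, 1, 1, 0, 2, 2, 1, 1, 2, 0, 1, 2, 1, 1]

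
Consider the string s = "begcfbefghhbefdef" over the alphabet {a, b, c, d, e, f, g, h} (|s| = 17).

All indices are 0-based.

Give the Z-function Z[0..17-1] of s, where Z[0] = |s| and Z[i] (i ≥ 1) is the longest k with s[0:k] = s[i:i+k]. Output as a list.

[17, 0, 0, 0, 0, 2, 0, 0, 0, 0, 0, 2, 0, 0, 0, 0, 0]

Z[0]=17
i=1: outside box; Z[1]=0
i=2: outside box; Z[2]=0
i=3: outside box; Z[3]=0
i=4: outside box; Z[4]=0
i=5: outside box; Z[5]=2 grow→box=[5,7)
i=6: min(r-i=1, Z[1]=0)=0; Z[6]=0
i=7: outside box; Z[7]=0
i=8: outside box; Z[8]=0
i=9: outside box; Z[9]=0
i=10: outside box; Z[10]=0
i=11: outside box; Z[11]=2 grow→box=[11,13)
i=12: min(r-i=1, Z[1]=0)=0; Z[12]=0
i=13: outside box; Z[13]=0
i=14: outside box; Z[14]=0
i=15: outside box; Z[15]=0
i=16: outside box; Z[16]=0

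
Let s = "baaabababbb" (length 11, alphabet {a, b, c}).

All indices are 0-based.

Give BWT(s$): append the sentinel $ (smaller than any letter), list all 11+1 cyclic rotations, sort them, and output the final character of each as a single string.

bbaabbb$aaba

rank  rotation      last
    0  $baaabababbb  b
    1  aaabababbb$b  b
    2  aabababbb$ba  a
    3  abababbb$baa  a
    4  ababbb$baaab  b
    5  abbb$baaabab  b
    6  b$baaabababb  b
    7  baaabababbb$  $
    8  bababbb$baaa  a
    9  babbb$baaaba  a
   10  bb$baaababab  b
   11  bbb$baaababa  a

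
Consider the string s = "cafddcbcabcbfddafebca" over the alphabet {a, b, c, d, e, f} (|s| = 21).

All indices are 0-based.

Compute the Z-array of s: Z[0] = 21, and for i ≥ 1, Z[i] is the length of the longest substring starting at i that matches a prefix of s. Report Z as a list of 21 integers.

Z[0]=21
i=1: fresh scan; Z[1]=0
i=2: fresh scan; Z[2]=0
i=3: fresh scan; Z[3]=0
i=4: fresh scan; Z[4]=0
i=5: fresh scan; Z[5]=1 scan→box=[5,6)
i=6: fresh scan; Z[6]=0
i=7: fresh scan; Z[7]=2 scan→box=[7,9)
i=8: min(r-i=1, Z[1]=0)=0; Z[8]=0
i=9: fresh scan; Z[9]=0
i=10: fresh scan; Z[10]=1 scan→box=[10,11)
i=11: fresh scan; Z[11]=0
i=12: fresh scan; Z[12]=0
i=13: fresh scan; Z[13]=0
i=14: fresh scan; Z[14]=0
i=15: fresh scan; Z[15]=0
i=16: fresh scan; Z[16]=0
i=17: fresh scan; Z[17]=0
i=18: fresh scan; Z[18]=0
i=19: fresh scan; Z[19]=2 scan→box=[19,21)
i=20: min(r-i=1, Z[1]=0)=0; Z[20]=0

[21, 0, 0, 0, 0, 1, 0, 2, 0, 0, 1, 0, 0, 0, 0, 0, 0, 0, 0, 2, 0]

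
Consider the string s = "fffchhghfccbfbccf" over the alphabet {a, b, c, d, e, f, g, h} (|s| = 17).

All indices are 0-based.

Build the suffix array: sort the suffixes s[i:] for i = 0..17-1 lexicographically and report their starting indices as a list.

[13, 11, 10, 9, 14, 15, 3, 16, 12, 8, 2, 1, 0, 6, 7, 5, 4]

rank | idx | suffix
   0 |  13 | bccf
   1 |  11 | bfbccf
   2 |  10 | cbfbccf
   3 |   9 | ccbfbccf
   4 |  14 | ccf
   5 |  15 | cf
   6 |   3 | chhghfccbfbccf
   7 |  16 | f
   8 |  12 | fbccf
   9 |   8 | fccbfbccf
  10 |   2 | fchhghfccbfbccf
  11 |   1 | ffchhghfccbfbccf
  12 |   0 | fffchhghfccbfbccf
  13 |   6 | ghfccbfbccf
  14 |   7 | hfccbfbccf
  15 |   5 | hghfccbfbccf
  16 |   4 | hhghfccbfbccf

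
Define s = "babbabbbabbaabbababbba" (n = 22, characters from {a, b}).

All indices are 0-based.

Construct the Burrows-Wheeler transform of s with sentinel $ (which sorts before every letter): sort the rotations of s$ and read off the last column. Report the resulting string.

rank  rotation                 last
    0  $babbabbbabbaabbababbba  a
    1  a$babbabbbabbaabbababbb  b
    2  aabbababbba$babbabbbabb  b
    3  ababbba$babbabbbabbaabb  b
    4  abbaabbababbba$babbabbb  b
    5  abbababbba$babbabbbabba  a
    6  abbabbbabbaabbababbba$b  b
    7  abbba$babbabbbabbaabbab  b
    8  abbbabbaabbababbba$babb  b
    9  ba$babbabbbabbaabbababb  b
   10  baabbababbba$babbabbbab  b
   11  bababbba$babbabbbabbaab  b
   12  babbaabbababbba$babbabb  b
   13  babbabbbabbaabbababbba$  $
   14  babbba$babbabbbabbaabba  a
   15  babbbabbaabbababbba$bab  b
   16  bba$babbabbbabbaabbabab  b
   17  bbaabbababbba$babbabbba  a
   18  bbababbba$babbabbbabbaa  a
   19  bbabbaabbababbba$babbab  b
   20  bbabbbabbaabbababbba$ba  a
   21  bbba$babbabbbabbaabbaba  a
   22  bbbabbaabbababbba$babba  a

abbbbabbbbbbb$abbaabaaa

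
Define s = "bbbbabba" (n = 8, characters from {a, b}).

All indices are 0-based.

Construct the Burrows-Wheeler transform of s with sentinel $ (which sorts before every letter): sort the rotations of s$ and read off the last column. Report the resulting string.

rank  rotation   last
    0  $bbbbabba  a
    1  a$bbbbabb  b
    2  abba$bbbb  b
    3  ba$bbbbab  b
    4  babba$bbb  b
    5  bba$bbbba  a
    6  bbabba$bb  b
    7  bbbabba$b  b
    8  bbbbabba$  $

abbbbabb$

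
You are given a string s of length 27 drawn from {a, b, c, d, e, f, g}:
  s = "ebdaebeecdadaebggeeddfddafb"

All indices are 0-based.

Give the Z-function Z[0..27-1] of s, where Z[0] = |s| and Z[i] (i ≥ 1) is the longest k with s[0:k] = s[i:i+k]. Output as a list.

Z[0]=27
i=1: outside box; Z[1]=0
i=2: outside box; Z[2]=0
i=3: outside box; Z[3]=0
i=4: outside box; Z[4]=2 scan→box=[4,6)
i=5: min(r-i=1, Z[1]=0)=0; Z[5]=0
i=6: outside box; Z[6]=1 scan→box=[6,7)
i=7: outside box; Z[7]=1 scan→box=[7,8)
i=8: outside box; Z[8]=0
i=9: outside box; Z[9]=0
i=10: outside box; Z[10]=0
i=11: outside box; Z[11]=0
i=12: outside box; Z[12]=0
i=13: outside box; Z[13]=2 scan→box=[13,15)
i=14: min(r-i=1, Z[1]=0)=0; Z[14]=0
i=15: outside box; Z[15]=0
i=16: outside box; Z[16]=0
i=17: outside box; Z[17]=1 scan→box=[17,18)
i=18: outside box; Z[18]=1 scan→box=[18,19)
i=19: outside box; Z[19]=0
i=20: outside box; Z[20]=0
i=21: outside box; Z[21]=0
i=22: outside box; Z[22]=0
i=23: outside box; Z[23]=0
i=24: outside box; Z[24]=0
i=25: outside box; Z[25]=0
i=26: outside box; Z[26]=0

[27, 0, 0, 0, 2, 0, 1, 1, 0, 0, 0, 0, 0, 2, 0, 0, 0, 1, 1, 0, 0, 0, 0, 0, 0, 0, 0]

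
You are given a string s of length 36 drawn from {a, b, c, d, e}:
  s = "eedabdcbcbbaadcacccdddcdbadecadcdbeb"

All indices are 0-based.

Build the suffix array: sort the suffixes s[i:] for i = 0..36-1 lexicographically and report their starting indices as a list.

[11, 3, 15, 12, 29, 25, 35, 10, 24, 9, 7, 4, 33, 14, 28, 8, 6, 16, 17, 22, 31, 18, 2, 23, 32, 13, 5, 21, 30, 20, 19, 26, 34, 27, 1, 0]

rank | idx | suffix
   0 |  11 | aadcacccdddcdbadecadcdbeb
   1 |   3 | abdcbcbbaadcacccdddcdbadecadcdbeb
   2 |  15 | acccdddcdbadecadcdbeb
   3 |  12 | adcacccdddcdbadecadcdbeb
   4 |  29 | adcdbeb
   5 |  25 | adecadcdbeb
   6 |  35 | b
   7 |  10 | baadcacccdddcdbadecadcdbeb
   8 |  24 | badecadcdbeb
   9 |   9 | bbaadcacccdddcdbadecadcdbeb
  10 |   7 | bcbbaadcacccdddcdbadecadcdbeb
  11 |   4 | bdcbcbbaadcacccdddcdbadecadcdbeb
  12 |  33 | beb
  13 |  14 | cacccdddcdbadecadcdbeb
  14 |  28 | cadcdbeb
  15 |   8 | cbbaadcacccdddcdbadecadcdbeb
  16 |   6 | cbcbbaadcacccdddcdbadecadcdbeb
  17 |  16 | cccdddcdbadecadcdbeb
  18 |  17 | ccdddcdbadecadcdbeb
  19 |  22 | cdbadecadcdbeb
  20 |  31 | cdbeb
  21 |  18 | cdddcdbadecadcdbeb
  22 |   2 | dabdcbcbbaadcacccdddcdbadecadcdbeb
  23 |  23 | dbadecadcdbeb
  24 |  32 | dbeb
  25 |  13 | dcacccdddcdbadecadcdbeb
  26 |   5 | dcbcbbaadcacccdddcdbadecadcdbeb
  27 |  21 | dcdbadecadcdbeb
  28 |  30 | dcdbeb
  29 |  20 | ddcdbadecadcdbeb
  30 |  19 | dddcdbadecadcdbeb
  31 |  26 | decadcdbeb
  32 |  34 | eb
  33 |  27 | ecadcdbeb
  34 |   1 | edabdcbcbbaadcacccdddcdbadecadcdbeb
  35 |   0 | eedabdcbcbbaadcacccdddcdbadecadcdbeb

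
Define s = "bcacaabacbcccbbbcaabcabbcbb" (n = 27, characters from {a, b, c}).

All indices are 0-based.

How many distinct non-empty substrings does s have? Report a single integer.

330

rank→(start, suffix):
  0 → (4, 'aabacbcccbbbcaabcabbcbb')
  1 → (17, 'aabcabbcbb')
  2 → (5, 'abacbcccbbbcaabcabbcbb')
  3 → (21, 'abbcbb')
  4 → (18, 'abcabbcbb')
  5 → (2, 'acaabacbcccbbbcaabcabbcbb')
  6 → (7, 'acbcccbbbcaabcabbcbb')
  7 → (26, 'b')
  8 → (6, 'bacbcccbbbcaabcabbcbb')
  9 → (25, 'bb')
  10 → (13, 'bbbcaabcabbcbb')
  11 → (14, 'bbcaabcabbcbb')
  12 → (22, 'bbcbb')
  13 → (15, 'bcaabcabbcbb')
  14 → (19, 'bcabbcbb')
  15 → (0, 'bcacaabacbcccbbbcaabcabbcbb')
  16 → (23, 'bcbb')
  17 → (9, 'bcccbbbcaabcabbcbb')
  18 → (3, 'caabacbcccbbbcaabcabbcbb')
  19 → (16, 'caabcabbcbb')
  20 → (20, 'cabbcbb')
  21 → (1, 'cacaabacbcccbbbcaabcabbcbb')
  22 → (24, 'cbb')
  23 → (12, 'cbbbcaabcabbcbb')
  24 → (8, 'cbcccbbbcaabcabbcbb')
  25 → (11, 'ccbbbcaabcabbcbb')
  26 → (10, 'cccbbbcaabcabbcbb')

SA = [4, 17, 5, 21, 18, 2, 7, 26, 6, 25, 13, 14, 22, 15, 19, 0, 23, 9, 3, 16, 20, 1, 24, 12, 8, 11, 10]
i: (SA[i-1],SA[i]) lcp shared
  1: (4,17) 3 'aab'
  2: (17,5) 1 'a'
  3: (5,21) 2 'ab'
  4: (21,18) 2 'ab'
  5: (18,2) 1 'a'
  6: (2,7) 2 'ac'
  7: (7,26) 0 ''
  8: (26,6) 1 'b'
  9: (6,25) 1 'b'
  10: (25,13) 2 'bb'
  11: (13,14) 2 'bb'
  12: (14,22) 3 'bbc'
  13: (22,15) 1 'b'
  14: (15,19) 3 'bca'
  15: (19,0) 3 'bca'
  16: (0,23) 2 'bc'
  17: (23,9) 2 'bc'
  18: (9,3) 0 ''
  19: (3,16) 4 'caab'
  20: (16,20) 2 'ca'
  21: (20,1) 2 'ca'
  22: (1,24) 1 'c'
  23: (24,12) 3 'cbb'
  24: (12,8) 2 'cb'
  25: (8,11) 1 'c'
  26: (11,10) 2 'cc'

n(n+1)/2 = 27·28/2 = 378
Σ LCP = 0 + 3 + 1 + 2 + 2 + 1 + 2 + 0 + 1 + 1 + 2 + 2 + 3 + 1 + 3 + 3 + 2 + 2 + 0 + 4 + 2 + 2 + 1 + 3 + 2 + 1 + 2 = 48
distinct = 378 − 48 = 330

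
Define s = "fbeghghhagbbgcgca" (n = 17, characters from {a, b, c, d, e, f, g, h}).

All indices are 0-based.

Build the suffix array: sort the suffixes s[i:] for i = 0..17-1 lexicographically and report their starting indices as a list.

[16, 8, 10, 1, 11, 15, 13, 2, 0, 9, 14, 12, 3, 5, 7, 4, 6]

rank→(start, suffix):
  0 → (16, 'a')
  1 → (8, 'agbbgcgca')
  2 → (10, 'bbgcgca')
  3 → (1, 'beghghhagbbgcgca')
  4 → (11, 'bgcgca')
  5 → (15, 'ca')
  6 → (13, 'cgca')
  7 → (2, 'eghghhagbbgcgca')
  8 → (0, 'fbeghghhagbbgcgca')
  9 → (9, 'gbbgcgca')
  10 → (14, 'gca')
  11 → (12, 'gcgca')
  12 → (3, 'ghghhagbbgcgca')
  13 → (5, 'ghhagbbgcgca')
  14 → (7, 'hagbbgcgca')
  15 → (4, 'hghhagbbgcgca')
  16 → (6, 'hhagbbgcgca')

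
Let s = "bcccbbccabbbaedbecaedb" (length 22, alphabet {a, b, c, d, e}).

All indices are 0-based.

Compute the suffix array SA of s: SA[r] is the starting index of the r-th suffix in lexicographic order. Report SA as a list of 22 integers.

[8, 18, 12, 21, 11, 10, 9, 4, 5, 0, 15, 7, 17, 3, 6, 2, 1, 20, 14, 16, 19, 13]

rank | idx | suffix
   0 |   8 | abbbaedbecaedb
   1 |  18 | aedb
   2 |  12 | aedbecaedb
   3 |  21 | b
   4 |  11 | baedbecaedb
   5 |  10 | bbaedbecaedb
   6 |   9 | bbbaedbecaedb
   7 |   4 | bbccabbbaedbecaedb
   8 |   5 | bccabbbaedbecaedb
   9 |   0 | bcccbbccabbbaedbecaedb
  10 |  15 | becaedb
  11 |   7 | cabbbaedbecaedb
  12 |  17 | caedb
  13 |   3 | cbbccabbbaedbecaedb
  14 |   6 | ccabbbaedbecaedb
  15 |   2 | ccbbccabbbaedbecaedb
  16 |   1 | cccbbccabbbaedbecaedb
  17 |  20 | db
  18 |  14 | dbecaedb
  19 |  16 | ecaedb
  20 |  19 | edb
  21 |  13 | edbecaedb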